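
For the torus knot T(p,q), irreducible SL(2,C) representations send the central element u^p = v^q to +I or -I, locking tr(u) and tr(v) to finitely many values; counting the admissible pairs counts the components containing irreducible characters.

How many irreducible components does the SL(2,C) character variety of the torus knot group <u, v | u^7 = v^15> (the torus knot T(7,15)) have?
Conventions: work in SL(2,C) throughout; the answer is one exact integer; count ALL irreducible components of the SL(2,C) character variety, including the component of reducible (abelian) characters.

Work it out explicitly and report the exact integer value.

43

For T(7,15): irreducibility forces the central element u^7 = v^15 to one of +I, -I.
This locks tr(u) to 2*cos(pi*alpha/7), alpha in 1..6, and tr(v) to 2*cos(pi*beta/15), beta in 1..14, on each component of irreducible characters.
Consistency of u^7 = (-1)^alpha I with v^15 = (-1)^beta I forces alpha = beta (mod 2).
Enumerate parity-matched pairs: 3*7 odd-odd plus 3*7 even-even gives 42.
That is 42 components of irreducible characters, and with the reducible (abelian) component the total is 43.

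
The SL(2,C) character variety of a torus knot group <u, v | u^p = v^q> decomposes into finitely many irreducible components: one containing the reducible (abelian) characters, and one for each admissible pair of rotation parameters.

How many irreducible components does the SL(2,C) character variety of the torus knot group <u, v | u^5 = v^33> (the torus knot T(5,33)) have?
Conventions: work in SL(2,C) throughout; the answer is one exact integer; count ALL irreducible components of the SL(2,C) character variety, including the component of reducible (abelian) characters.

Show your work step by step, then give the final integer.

For T(5,33): irreducibility forces the central element u^5 = v^33 to one of +I, -I.
So on each irreducible component the traces are pinned: tr(u) = 2*cos(pi*alpha/5) with 1 <= alpha <= 4, tr(v) = 2*cos(pi*beta/33) with 1 <= beta <= 32.
Consistency of u^5 = (-1)^alpha I with v^33 = (-1)^beta I forces alpha = beta (mod 2).
Counting: 2 odd alphas x 16 odd betas + 2 even alphas x 16 even betas = 32 + 32 = 64.
components with irreducible characters: 64; plus the single component of reducible (abelian) characters: total 65.

65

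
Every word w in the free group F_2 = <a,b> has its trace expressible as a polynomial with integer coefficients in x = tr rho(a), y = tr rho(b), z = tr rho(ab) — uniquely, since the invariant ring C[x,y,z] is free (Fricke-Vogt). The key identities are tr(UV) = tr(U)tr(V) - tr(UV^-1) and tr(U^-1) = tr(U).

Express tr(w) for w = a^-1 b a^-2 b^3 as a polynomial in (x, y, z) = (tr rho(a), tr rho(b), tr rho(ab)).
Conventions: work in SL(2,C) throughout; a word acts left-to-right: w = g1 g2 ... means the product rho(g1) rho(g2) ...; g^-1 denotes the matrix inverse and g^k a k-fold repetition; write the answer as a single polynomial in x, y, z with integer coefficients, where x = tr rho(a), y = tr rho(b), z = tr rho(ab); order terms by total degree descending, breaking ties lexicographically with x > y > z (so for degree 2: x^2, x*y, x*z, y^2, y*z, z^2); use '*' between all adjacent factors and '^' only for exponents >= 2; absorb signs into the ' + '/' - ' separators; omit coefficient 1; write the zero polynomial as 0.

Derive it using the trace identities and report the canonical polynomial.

tr(b^2) = tr(b) tr(b) - tr(1) = y^2 - 2
tr(b^3) = tr(b) tr(b^2) - tr(b) = y^3 - 3*y
tr(b^4) = tr(b) tr(b^3) - tr(b^2) = y^4 - 4*y^2 + 2
tr(b a b) = tr(b) tr(a b) - tr(a) = y*z - x
reduce: tr(b a b^2) = tr(b) tr(b a b) - tr(b a) = y^2*z - x*y - z
tr(b^4 a) = tr(b) tr(b a b^2) - tr(b a b) = y^3*z - x*y^2 - 2*y*z + x
tr(b^3 a^-1 b) = tr(b^4) tr(a) - tr(b^4 a) = x*y^4 - y^3*z - 3*x*y^2 + 2*y*z + x
tr(a b a b) = tr(a b) tr(a b) - tr(1) = z^2 - 2
tr(a b a) = tr(a) tr(b a) - tr(b) = x*z - y
tr(a b a b^2) = tr(b) tr(a b a b) - tr(a b a) = y*z^2 - x*z - y
tr(b a b^3 a) = tr(b) tr(a b a b^2) - tr(a b a b) = y^2*z^2 - x*y*z - y^2 - z^2 + 2
tr(b^3 a^-1 b a) = tr(b a b^3) tr(a) - tr(b a b^3 a) = x*y^3*z - x^2*y^2 - y^2*z^2 - x*y*z + x^2 + y^2 + z^2 - 2
reduce: tr(b^3 a^-1 b a^-1) = tr(b^3 a^-1 b) tr(a) - tr(b^3 a^-1 b a) = x^2*y^4 - 2*x*y^3*z - 2*x^2*y^2 + y^2*z^2 + 3*x*y*z - y^2 - z^2 + 2
reduce: tr(a^-1 b a^-2 b^3) = tr(b^3 a^-1 b a^-1) tr(a) - tr(b^3 a^-1 b) = x^3*y^4 - 2*x^2*y^3*z - 2*x^3*y^2 - x*y^4 + x*y^2*z^2 + 3*x^2*y*z + y^3*z + 2*x*y^2 - x*z^2 - 2*y*z + x

x^3*y^4 - 2*x^2*y^3*z - 2*x^3*y^2 - x*y^4 + x*y^2*z^2 + 3*x^2*y*z + y^3*z + 2*x*y^2 - x*z^2 - 2*y*z + x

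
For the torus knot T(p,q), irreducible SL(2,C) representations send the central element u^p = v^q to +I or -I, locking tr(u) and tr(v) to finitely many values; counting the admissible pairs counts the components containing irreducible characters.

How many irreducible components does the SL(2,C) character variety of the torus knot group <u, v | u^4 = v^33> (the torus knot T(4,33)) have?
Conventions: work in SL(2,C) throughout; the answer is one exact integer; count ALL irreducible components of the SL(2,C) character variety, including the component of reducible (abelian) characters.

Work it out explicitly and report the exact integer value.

In the torus knot group T(4,33), u^4 = v^33 is central, so an irreducible representation sends it to +I or -I (Schur).
So on each irreducible component the traces are pinned: tr(u) = 2*cos(pi*alpha/4) with 1 <= alpha <= 3, tr(v) = 2*cos(pi*beta/33) with 1 <= beta <= 32.
u^4 = (-1)^alpha I and v^33 = (-1)^beta I must agree, so alpha and beta have equal parity.
count pairs: odd alpha (2 choices) x odd beta (16), plus even alpha (1) x even beta (16): 2*16 + 1*16 = 48.
components with irreducible characters: 48; plus the single component of reducible (abelian) characters: total 49.

49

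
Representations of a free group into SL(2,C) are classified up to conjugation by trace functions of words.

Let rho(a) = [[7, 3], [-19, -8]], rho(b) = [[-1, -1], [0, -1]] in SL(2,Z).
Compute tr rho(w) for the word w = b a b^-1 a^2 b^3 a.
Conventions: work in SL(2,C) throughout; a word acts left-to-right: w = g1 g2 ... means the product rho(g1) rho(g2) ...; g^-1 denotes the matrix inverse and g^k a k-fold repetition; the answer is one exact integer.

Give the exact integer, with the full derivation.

rho(b) = [[-1, -1], [0, -1]]
... * rho(a) = [[7, 3], [-19, -8]]  ->  [[12, 5], [19, 8]]
... * rho(b^-1) = [[-1, 1], [0, -1]]  ->  [[-12, 7], [-19, 11]]
... * rho(a) = [[7, 3], [-19, -8]]  ->  [[-217, -92], [-342, -145]]
... * rho(a) = [[7, 3], [-19, -8]]  ->  [[229, 85], [361, 134]]
... * rho(b) = [[-1, -1], [0, -1]]  ->  [[-229, -314], [-361, -495]]
... * rho(b) = [[-1, -1], [0, -1]]  ->  [[229, 543], [361, 856]]
... * rho(b) = [[-1, -1], [0, -1]]  ->  [[-229, -772], [-361, -1217]]
... * rho(a) = [[7, 3], [-19, -8]]  ->  [[13065, 5489], [20596, 8653]]
tr = 13065 + 8653 = 21718

21718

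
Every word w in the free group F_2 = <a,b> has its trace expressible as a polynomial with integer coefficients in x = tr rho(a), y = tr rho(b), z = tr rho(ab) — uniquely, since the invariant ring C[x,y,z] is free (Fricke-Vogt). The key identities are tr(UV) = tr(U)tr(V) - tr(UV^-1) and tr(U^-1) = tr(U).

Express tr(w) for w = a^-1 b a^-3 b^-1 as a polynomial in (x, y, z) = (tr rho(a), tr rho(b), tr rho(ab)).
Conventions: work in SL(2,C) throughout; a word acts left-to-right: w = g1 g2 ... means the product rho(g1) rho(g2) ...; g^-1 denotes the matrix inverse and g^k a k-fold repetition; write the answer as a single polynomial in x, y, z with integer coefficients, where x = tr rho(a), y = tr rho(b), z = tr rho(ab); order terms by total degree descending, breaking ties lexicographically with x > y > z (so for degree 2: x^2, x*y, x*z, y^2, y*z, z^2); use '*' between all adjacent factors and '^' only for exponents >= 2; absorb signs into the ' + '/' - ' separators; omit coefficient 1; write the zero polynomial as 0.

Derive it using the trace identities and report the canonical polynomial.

x^3*y*z - x^2*y^2 - x^2*z^2 - x*y*z + x^2 + y^2 + z^2 - 2

tr(b a^-1) = tr(b) * tr(a) - tr(b a)   [inverse elimination on a] = x*y - z
tr(a^-1 b a^-1) = tr(b a^-1) * tr(a) - tr(b)   [inverse elimination on a] = x^2*y - x*z - y
tr(b^2) = tr(b) * tr(b) - tr(1)   [square of b] = y^2 - 2
tr(b^2 a) = tr(b) * tr(a b) - tr(a)   [square of b] = y*z - x
tr(b a^-1 b) = tr(b^2) * tr(a) - tr(b^2 a)   [inverse elimination on a] = x*y^2 - y*z - x
tr(b a b a) = tr(b a) * tr(b a) - tr(1)   [split at a repeated b] = z^2 - 2
tr(b a^-1 b a) = tr(b a b) * tr(a) - tr(b a b a)   [inverse elimination on a] = x*y*z - x^2 - z^2 + 2
tr(a^-1 b a^-1 b) = tr(b a^-1 b) * tr(a) - tr(b a^-1 b a)   [inverse elimination on a] = x^2*y^2 - 2*x*y*z + z^2 - 2
tr(a^-1 b^-1 a^-1 b) = tr(a^-1 b a^-1) * tr(b) - tr(a^-1 b a^-1 b)   [inverse elimination on b] = x*y*z - y^2 - z^2 + 2
tr(a^-1 b^-1 a^-1 b a^-1) = tr(a^-1 b^-1 a^-1 b) * tr(a) - tr(a^-1 b^-1 a^-1 b a)   [inverse elimination on a] = x^2*y*z - x*y^2 - x*z^2 + x
tr(a^-1 b a^-3 b^-1) = tr(a^-1 b^-1 a^-1 b a^-1) * tr(a) - tr(a^-1 b^-1 a^-1 b)   [inverse elimination on a] = x^3*y*z - x^2*y^2 - x^2*z^2 - x*y*z + x^2 + y^2 + z^2 - 2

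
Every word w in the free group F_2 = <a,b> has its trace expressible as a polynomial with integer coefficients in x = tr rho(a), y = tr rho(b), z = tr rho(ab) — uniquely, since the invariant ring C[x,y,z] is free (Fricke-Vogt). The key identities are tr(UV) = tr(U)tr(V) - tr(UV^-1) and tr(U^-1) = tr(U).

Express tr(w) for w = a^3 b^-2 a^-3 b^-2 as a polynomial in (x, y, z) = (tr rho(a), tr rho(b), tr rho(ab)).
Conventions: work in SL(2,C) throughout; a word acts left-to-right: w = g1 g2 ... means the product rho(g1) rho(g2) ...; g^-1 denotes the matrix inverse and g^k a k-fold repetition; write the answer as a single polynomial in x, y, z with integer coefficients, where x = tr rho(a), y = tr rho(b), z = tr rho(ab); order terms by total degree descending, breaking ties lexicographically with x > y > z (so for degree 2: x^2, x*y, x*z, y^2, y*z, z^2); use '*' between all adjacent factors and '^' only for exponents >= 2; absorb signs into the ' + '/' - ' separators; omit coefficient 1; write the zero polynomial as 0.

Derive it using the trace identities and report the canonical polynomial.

apply: trace(a^2) = trace(a) * trace(a) - trace(1)   [square of a] = x^2 - 2
trace(a^3) = trace(a) * trace(a^2) - trace(a)   [square of a] = x^3 - 3*x
use: trace(a b a) = trace(a) * trace(b a) - trace(b)   [square of a] = x*z - y
apply: trace(a^3 b) = trace(a) * trace(a b a) - trace(a b)   [square of a] = x^2*z - x*y - z
apply: trace(a^3 b^-1) = trace(a^3) * trace(b) - trace(a^3 b)   [inverse elimination on b] = x^3*y - x^2*z - 2*x*y + z
trace(b^-1 a^3 b^-1) = trace(a^3 b^-1) * trace(b) - trace(a^3)   [inverse elimination on b] = x^3*y^2 - x^2*y*z - x^3 - 2*x*y^2 + y*z + 3*x
trace(a^4) = trace(a) * trace(a^3) - trace(a^2)   [square of a] = x^4 - 4*x^2 + 2
use: trace(a^4 b) = trace(a) * trace(a^2 b a) - trace(a^2 b)   [square of a] = x^3*z - x^2*y - 2*x*z + y
apply: trace(a b^-1 a^3) = trace(a^4) * trace(b) - trace(a^4 b)   [inverse elimination on b] = x^4*y - x^3*z - 3*x^2*y + 2*x*z + y
use: trace(b a b a) = trace(a b) * trace(a b) - trace(1)   [split at a repeated a] = z^2 - 2
trace(b a b) = trace(b) * trace(a b) - trace(a)   [square of b] = y*z - x
use: trace(a b a b a) = trace(a) * trace(b a b a) - trace(b a b)   [square of a] = x*z^2 - y*z - x
trace(a^3 b a b) = trace(a) * trace(a b a b a) - trace(a b a b)   [square of a] = x^2*z^2 - x*y*z - x^2 - z^2 + 2
trace(a b^-1 a^3 b) = trace(a^3 b a) * trace(b) - trace(a^3 b a b)   [inverse elimination on b] = x^3*y*z - x^2*y^2 - x^2*z^2 - x*y*z + x^2 + y^2 + z^2 - 2
use: trace(b^-1 a^3 b^-1 a) = trace(a b^-1 a^3) * trace(b) - trace(a b^-1 a^3 b)   [inverse elimination on b] = x^4*y^2 - 2*x^3*y*z - 2*x^2*y^2 + x^2*z^2 + 3*x*y*z - x^2 - z^2 + 2
trace(a^-1 b^-1 a^3 b^-1) = trace(b^-1 a^3 b^-1) * trace(a) - trace(b^-1 a^3 b^-1 a)   [inverse elimination on a] = x^3*y*z - x^4 - x^2*z^2 - 2*x*y*z + 4*x^2 + z^2 - 2
apply: trace(b^-1 a^-2 b^-1 a^3) = trace(a^-1 b^-1 a^3 b^-1) * trace(a) - trace(a^-1 b^-1 a^3 b^-1 a)   [inverse elimination on a] = x^4*y*z - x^5 - x^3*y^2 - x^3*z^2 - x^2*y*z + 5*x^3 + 2*x*y^2 + x*z^2 - y*z - 5*x
trace(b^-1 a) = trace(a) * trace(b) - trace(a b)   [inverse elimination on b] = x*y - z
apply: trace(a^3 b^-2 a^-2 b^-1) = trace(b^-1 a^-2 b^-1 a^3) * trace(b) - trace(b^-1 a^-2 b^-1 a^3 b)   [inverse elimination on b] = x^4*y^2*z - x^5*y - x^3*y^3 - x^3*y*z^2 - x^2*y^2*z + 5*x^3*y + 2*x*y^3 + x*y*z^2 - y^2*z - 6*x*y + z
trace(a b^-2) = trace(b^-1 a) * trace(b) - trace(b^-1 a b)   [inverse elimination on b] = x*y^2 - y*z - x
use: trace(a^-1 b^-2 a^3 b^-2 a^-1) = trace(a^3 b^-2 a^-2 b^-1) * trace(b) - trace(a^3 b^-2 a^-2)   [inverse elimination on b] = x^4*y^3*z - x^5*y^2 - x^3*y^4 - x^3*y^2*z^2 - x^2*y^3*z + 5*x^3*y^2 + 2*x*y^4 + x*y^2*z^2 - y^3*z - 7*x*y^2 + 2*y*z + x
apply: trace(b^-2 a^3 b^-1) = trace(b^-1 a^3 b^-1) * trace(b) - trace(b^-1 a^3)   [inverse elimination on b] = x^3*y^3 - x^2*y^2*z - 2*x^3*y - 2*x*y^3 + x^2*z + y^2*z + 5*x*y - z
trace(b^-2 a^3 b^-1 a) = trace(b^-1 a^3 b^-1 a) * trace(b) - trace(b^-1 a^3 b^-1 a b)   [inverse elimination on b] = x^4*y^3 - 2*x^3*y^2*z - x^4*y - 2*x^2*y^3 + x^2*y*z^2 + x^3*z + 3*x*y^2*z + 2*x^2*y - y*z^2 - 2*x*z + y
trace(b^-1 a^-1 b^-2 a^3) = trace(b^-2 a^3 b^-1) * trace(a) - trace(b^-2 a^3 b^-1 a)   [inverse elimination on a] = x^3*y^2*z - x^4*y - x^2*y*z^2 - 2*x*y^2*z + 3*x^2*y + y*z^2 + x*z - y
apply: trace(b^-1 a^2) = trace(a^2) * trace(b) - trace(a^2 b)   [inverse elimination on b] = x^2*y - x*z - y
apply: trace(b^-2 a^2) = trace(b^-1 a^2) * trace(b) - trace(b^-1 a^2 b)   [inverse elimination on b] = x^2*y^2 - x*y*z - x^2 - y^2 + 2
trace(a^-1 b^-2 a^3 b^-2) = trace(b^-1 a^-1 b^-2 a^3) * trace(b) - trace(b^-1 a^-1 b^-2 a^3 b)   [inverse elimination on b] = x^3*y^3*z - x^4*y^2 - x^2*y^2*z^2 - 2*x*y^3*z + 2*x^2*y^2 + y^2*z^2 + 2*x*y*z + x^2 - 2
trace(a^3 b^-2 a^-3 b^-2) = trace(a^-1 b^-2 a^3 b^-2 a^-1) * trace(a) - trace(a^-1 b^-2 a^3 b^-2)   [inverse elimination on a] = x^5*y^3*z - x^6*y^2 - x^4*y^4 - x^4*y^2*z^2 - 2*x^3*y^3*z + 6*x^4*y^2 + 2*x^2*y^4 + 2*x^2*y^2*z^2 + x*y^3*z - 9*x^2*y^2 - y^2*z^2 + 2

x^5*y^3*z - x^6*y^2 - x^4*y^4 - x^4*y^2*z^2 - 2*x^3*y^3*z + 6*x^4*y^2 + 2*x^2*y^4 + 2*x^2*y^2*z^2 + x*y^3*z - 9*x^2*y^2 - y^2*z^2 + 2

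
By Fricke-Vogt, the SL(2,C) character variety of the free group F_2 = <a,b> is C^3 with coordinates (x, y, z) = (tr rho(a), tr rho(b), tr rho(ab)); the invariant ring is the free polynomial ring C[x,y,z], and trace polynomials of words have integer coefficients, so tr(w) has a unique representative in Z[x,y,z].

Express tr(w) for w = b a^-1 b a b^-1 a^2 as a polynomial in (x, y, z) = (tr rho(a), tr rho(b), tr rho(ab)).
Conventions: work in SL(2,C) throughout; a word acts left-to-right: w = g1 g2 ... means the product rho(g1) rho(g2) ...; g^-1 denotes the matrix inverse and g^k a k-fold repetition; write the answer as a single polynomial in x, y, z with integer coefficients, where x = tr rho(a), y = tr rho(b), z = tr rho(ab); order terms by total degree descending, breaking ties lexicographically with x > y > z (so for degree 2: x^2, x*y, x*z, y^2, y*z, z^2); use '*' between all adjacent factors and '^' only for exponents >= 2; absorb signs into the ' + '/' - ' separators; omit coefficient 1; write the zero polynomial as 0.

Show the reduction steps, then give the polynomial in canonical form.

x^3*y^2*z - x^4*y - x^2*y^3 - 2*x^2*y*z^2 + x^3*z + x*y^2*z + x*z^3 + 4*x^2*y - 3*x*z - y

reduce: tr(b a^2) = tr(a) * tr(b a) - tr(b)  (reduce the a square) = x*z - y
reduce: tr(a^3 b) = tr(a) * tr(b a^2) - tr(b a)  (reduce the a square) = x^2*z - x*y - z
so tr(a^2) = tr(a) * tr(a) - tr(1)  (reduce the a square) = x^2 - 2
so tr(a^3) = tr(a) * tr(a^2) - tr(a)  (reduce the a square) = x^3 - 3*x
tr(a^2 b^2 a) = tr(b) * tr(a^3 b) - tr(a^3)  (reduce the b square) = x^2*y*z - x^3 - x*y^2 - y*z + 3*x
reduce: tr(b a b a) = tr(b a) * tr(b a) - tr(1)  (split on b) = z^2 - 2
reduce: tr(b a b) = tr(b) * tr(a b) - tr(a)  (reduce the b square) = y*z - x
reduce: tr(a b a^2 b) = tr(a) * tr(b a b a) - tr(b a b)  (reduce the a square) = x*z^2 - y*z - x
tr(a^2 b^2 a b) = tr(b) * tr(a b a^2 b) - tr(a b a^2)  (reduce the b square) = x*y*z^2 - x^2*z - y^2*z + z
tr(b a b^-1 a^2 b) = tr(a^2 b^2 a) * tr(b) - tr(a^2 b^2 a b)  (eliminate b^-1) = x^2*y^2*z - x^3*y - x*y^3 - x*y*z^2 + x^2*z + 3*x*y - z
so tr(a^2 b a b a) = tr(a) * tr(b a b a^2) - tr(b a b a)  (reduce the a square) = x^2*z^2 - x*y*z - x^2 - z^2 + 2
so tr(b a b a b a) = tr(a b) * tr(a b a b) - tr(a^-1 b^-1)  (split on a) = z^3 - 3*z
so tr(b a b a b) = tr(b) * tr(a b a b) - tr(a b a)  (reduce the b square) = y*z^2 - x*z - y
so tr(a^2 b a b a b) = tr(a) * tr(b a b a b a) - tr(b a b a b)  (reduce the a square) = x*z^3 - y*z^2 - 2*x*z + y
so tr(b a b^-1 a^2 b a) = tr(a^2 b a b a) * tr(b) - tr(a^2 b a b a b)  (eliminate b^-1) = x^2*y*z^2 - x*y^2*z - x*z^3 - x^2*y + 2*x*z + y
reduce: tr(b a^-1 b a b^-1 a^2) = tr(b a b^-1 a^2 b) * tr(a) - tr(b a b^-1 a^2 b a)  (eliminate a^-1) = x^3*y^2*z - x^4*y - x^2*y^3 - 2*x^2*y*z^2 + x^3*z + x*y^2*z + x*z^3 + 4*x^2*y - 3*x*z - y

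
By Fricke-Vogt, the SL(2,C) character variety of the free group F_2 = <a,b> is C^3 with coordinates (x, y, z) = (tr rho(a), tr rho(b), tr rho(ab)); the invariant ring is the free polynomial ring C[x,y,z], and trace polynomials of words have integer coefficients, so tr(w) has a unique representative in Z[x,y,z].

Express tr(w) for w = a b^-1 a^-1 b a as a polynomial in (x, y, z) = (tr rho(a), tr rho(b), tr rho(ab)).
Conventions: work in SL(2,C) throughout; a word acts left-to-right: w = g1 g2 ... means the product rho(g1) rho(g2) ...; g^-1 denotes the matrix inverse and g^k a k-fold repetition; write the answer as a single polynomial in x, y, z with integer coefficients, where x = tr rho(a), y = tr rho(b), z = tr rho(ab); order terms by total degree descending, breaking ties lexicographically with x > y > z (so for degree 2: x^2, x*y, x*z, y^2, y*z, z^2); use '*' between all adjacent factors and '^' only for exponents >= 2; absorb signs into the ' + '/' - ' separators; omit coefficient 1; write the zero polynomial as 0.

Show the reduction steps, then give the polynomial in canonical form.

and trace(b^2 a) = trace(b) * trace(a b) - trace(a) = y*z - x
trace(b^2) = trace(b) * trace(b) - trace(1) = y^2 - 2
next, trace(b a^2 b) = trace(a) * trace(b^2 a) - trace(b^2) = x*y*z - x^2 - y^2 + 2
next, trace(b a b a) = trace(b a) * trace(b a) - trace(1) = z^2 - 2
trace(b a^2 b a) = trace(a) * trace(b a b a) - trace(b a b) = x*z^2 - y*z - x
next, trace(a^-1 b a^2 b) = trace(b a^2 b) * trace(a) - trace(b a^2 b a) = x^2*y*z - x^3 - x*y^2 - x*z^2 + y*z + 3*x
and trace(a b^-1 a^-1 b a) = trace(a^-1 b a^2) * trace(b) - trace(a^-1 b a^2 b) = -x^2*y*z + x^3 + x*y^2 + x*z^2 - 3*x

-x^2*y*z + x^3 + x*y^2 + x*z^2 - 3*x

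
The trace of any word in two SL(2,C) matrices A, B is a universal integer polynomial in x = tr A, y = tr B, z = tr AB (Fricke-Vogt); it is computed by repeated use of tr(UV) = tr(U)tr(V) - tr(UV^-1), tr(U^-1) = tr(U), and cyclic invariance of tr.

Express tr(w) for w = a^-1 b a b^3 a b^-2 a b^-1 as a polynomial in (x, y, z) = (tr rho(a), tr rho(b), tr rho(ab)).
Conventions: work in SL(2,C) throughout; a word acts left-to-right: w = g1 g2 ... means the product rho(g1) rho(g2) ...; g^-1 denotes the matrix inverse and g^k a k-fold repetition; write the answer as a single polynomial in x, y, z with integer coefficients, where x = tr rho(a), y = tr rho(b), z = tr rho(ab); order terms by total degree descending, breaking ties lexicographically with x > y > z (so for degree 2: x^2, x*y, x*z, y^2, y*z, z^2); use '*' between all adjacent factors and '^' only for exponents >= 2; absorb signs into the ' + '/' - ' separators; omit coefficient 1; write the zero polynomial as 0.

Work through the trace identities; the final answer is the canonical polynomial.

-x^2*y^5*z^2 + 2*x^3*y^4*z + x*y^6*z + 2*x*y^4*z^3 - x^4*y^3 - x^2*y^5 - x^2*y^3*z^2 - y^5*z^2 - y^3*z^4 - 2*x^3*y^2*z - 5*x*y^4*z - 2*x*y^2*z^3 + x^4*y + 5*x^2*y^3 + x^2*y*z^2 + 5*y^3*z^2 + y*z^4 + x^3*z + 6*x*y^2*z + x*z^3 - 5*x^2*y - y^3 - 5*y*z^2 - 3*x*z + 3*y

trace(b a b) = trace(b) trace(a b) - trace(a)  (reduce the b square) = y*z - x
reduce: trace(b^3 a) = trace(b) trace(b a b) - trace(b a)  (reduce the b square) = y^2*z - x*y - z
trace(b^2) = trace(b) trace(b) - trace(1)  (reduce the b square) = y^2 - 2
reduce: trace(b^3) = trace(b) trace(b^2) - trace(b)  (reduce the b square) = y^3 - 3*y
trace(a b^3 a) = trace(a) trace(b^3 a) - trace(b^3)  (reduce the a square) = x*y^2*z - x^2*y - y^3 - x*z + 3*y
trace(a^2 b^3 a) = trace(a) trace(a b^3 a) - trace(a b^3)  (reduce the a square) = x^2*y^2*z - x^3*y - x*y^3 - x^2*z - y^2*z + 4*x*y + z
trace(a b a b) = trace(b a) trace(b a) - trace(1)  (split on b) = z^2 - 2
so trace(a b a) = trace(a) trace(b a) - trace(b)  (reduce the a square) = x*z - y
reduce: trace(a b a b^2) = trace(b) trace(a b a b) - trace(a b a)  (reduce the b square) = y*z^2 - x*z - y
trace(b^3 a b a) = trace(b) trace(a b a b^2) - trace(a b a b)  (reduce the b square) = y^2*z^2 - x*y*z - y^2 - z^2 + 2
so trace(b^3 a b) = trace(b) trace(a b^3) - trace(a b^2)  (reduce the b square) = y^3*z - x*y^2 - 2*y*z + x
so trace(a^2 b^3 a b) = trace(a) trace(b^3 a b a) - trace(b^3 a b)  (reduce the a square) = x*y^2*z^2 - x^2*y*z - y^3*z - x*z^2 + 2*y*z + x
so trace(b^-1 a^2 b^3 a) = trace(a^2 b^3 a) trace(b) - trace(a^2 b^3 a b)  (eliminate b^-1) = x^2*y^3*z - x^3*y^2 - x*y^4 - x*y^2*z^2 + 4*x*y^2 + x*z^2 - y*z - x
trace(a b^3 a b^-2 a) = trace(b^-1 a^2 b^3 a) trace(b) - trace(b^-1 a^2 b^3 a b)  (eliminate b^-1) = x^2*y^4*z - x^3*y^3 - x*y^5 - x*y^3*z^2 - x^2*y^2*z + x^3*y + 5*x*y^3 + x*y*z^2 + x^2*z - 5*x*y - z
trace(a b a b a) = trace(a) trace(b a b a) - trace(b a b)  (reduce the a square) = x*z^2 - y*z - x
trace(a^3 b a b) = trace(a) trace(a b a b a) - trace(a b a b)  (reduce the a square) = x^2*z^2 - x*y*z - x^2 - z^2 + 2
trace(a b a^2) = trace(a) trace(a b a) - trace(a b)  (reduce the a square) = x^2*z - x*y - z
trace(a^3 b a) = trace(a) trace(a b a^2) - trace(a b a)  (reduce the a square) = x^3*z - x^2*y - 2*x*z + y
trace(b a^3 b a b) = trace(b) trace(a^3 b a b) - trace(a^3 b a)  (reduce the b square) = x^2*y*z^2 - x^3*z - x*y^2*z - y*z^2 + 2*x*z + y
trace(a b a b^3 a^2) = trace(b) trace(b a^3 b a b) - trace(b a^3 b a)  (reduce the b square) = x^2*y^2*z^2 - x^3*y*z - x*y^3*z - x^2*z^2 - y^2*z^2 + 3*x*y*z + x^2 + y^2 + z^2 - 2
trace(b a b a b a) = trace(b a) trace(b a b a) - trace(b^-1 a^-1)  (split on b) = z^3 - 3*z
reduce: trace(a^2 b a b a b) = trace(a) trace(b a b a b a) - trace(b a b a b)  (reduce the a square) = x*z^3 - y*z^2 - 2*x*z + y
trace(a^2 b a b a b^2) = trace(b) trace(a^2 b a b a b) - trace(a^2 b a b a)  (reduce the b square) = x*y*z^3 - x^2*z^2 - y^2*z^2 - x*y*z + x^2 + y^2 + z^2 - 2
so trace(a b a b^3 a^2 b) = trace(b) trace(a^2 b a b a b^2) - trace(a^2 b a b a b)  (reduce the b square) = x*y^2*z^3 - x^2*y*z^2 - y^3*z^2 - x*y^2*z - x*z^3 + x^2*y + y^3 + 2*y*z^2 + 2*x*z - 3*y
so trace(a b^-1 a b a b^3 a) = trace(a b a b^3 a^2) trace(b) - trace(a b a b^3 a^2 b)  (eliminate b^-1) = x^2*y^3*z^2 - x^3*y^2*z - x*y^4*z - x*y^2*z^3 + 4*x*y^2*z + x*z^3 - y*z^2 - 2*x*z + y
trace(b a^2 b) = trace(a) trace(b^2 a) - trace(b^2)  (reduce the a square) = x*y*z - x^2 - y^2 + 2
reduce: trace(a b a^2 b a) = trace(a) trace(b a^2 b a) - trace(b a^2 b)  (reduce the a square) = x^2*z^2 - 2*x*y*z + y^2 - 2
trace(a b a^2 b a b^2) = trace(b) trace(a b a^2 b a b) - trace(a b a^2 b a)  (reduce the b square) = x*y*z^3 - x^2*z^2 - y^2*z^2 + 2
reduce: trace(a b a b^3 a b a) = trace(b) trace(a b a^2 b a b^2) - trace(a b a^2 b a b)  (reduce the b square) = x*y^2*z^3 - x^2*y*z^2 - y^3*z^2 - x*z^3 + y*z^2 + 2*x*z + y
so trace(a b a b a b a b) = trace(b a) trace(b a b a b a) - trace(b^-1 a^-1 b^-1 a^-1)  (split on b) = z^4 - 4*z^2 + 2
reduce: trace(b a b a b a b a b) = trace(b) trace(a b a b a b a b) - trace(a b a b a b a)  (reduce the b square) = y*z^4 - x*z^3 - 3*y*z^2 + 2*x*z + y
so trace(a b a b^3 a b a b) = trace(b) trace(b a b a b a b a b) - trace(b a b a b a b a)  (reduce the b square) = y^2*z^4 - x*y*z^3 - 3*y^2*z^2 - z^4 + 2*x*y*z + y^2 + 4*z^2 - 2
trace(a b^-1 a b a b^3 a b) = trace(a b a b^3 a b a) trace(b) - trace(a b a b^3 a b a b)  (eliminate b^-1) = x*y^3*z^3 - x^2*y^2*z^2 - y^4*z^2 - y^2*z^4 + 4*y^2*z^2 + z^4 - 4*z^2 + 2
trace(a b^-1 a b a b^3 a b^-1) = trace(a b^-1 a b a b^3 a) trace(b) - trace(a b^-1 a b a b^3 a b)  (eliminate b^-1) = x^2*y^4*z^2 - x^3*y^3*z - x*y^5*z - 2*x*y^3*z^3 + x^2*y^2*z^2 + y^4*z^2 + y^2*z^4 + 4*x*y^3*z + x*y*z^3 - 5*y^2*z^2 - z^4 - 2*x*y*z + y^2 + 4*z^2 - 2
trace(b a b^3 a b^-2 a b^-1 a) = trace(a b^-1 a b a b^3 a b^-1) trace(b) - trace(a b^-1 a b a b^3 a)  (eliminate b^-1) = x^2*y^5*z^2 - x^3*y^4*z - x*y^6*z - 2*x*y^4*z^3 + y^5*z^2 + y^3*z^4 + x^3*y^2*z + 5*x*y^4*z + 2*x*y^2*z^3 - 5*y^3*z^2 - y*z^4 - 6*x*y^2*z - x*z^3 + y^3 + 5*y*z^2 + 2*x*z - 3*y
trace(a^-1 b a b^3 a b^-2 a b^-1) = trace(b a b^3 a b^-2 a b^-1) trace(a) - trace(b a b^3 a b^-2 a b^-1 a)  (eliminate a^-1) = -x^2*y^5*z^2 + 2*x^3*y^4*z + x*y^6*z + 2*x*y^4*z^3 - x^4*y^3 - x^2*y^5 - x^2*y^3*z^2 - y^5*z^2 - y^3*z^4 - 2*x^3*y^2*z - 5*x*y^4*z - 2*x*y^2*z^3 + x^4*y + 5*x^2*y^3 + x^2*y*z^2 + 5*y^3*z^2 + y*z^4 + x^3*z + 6*x*y^2*z + x*z^3 - 5*x^2*y - y^3 - 5*y*z^2 - 3*x*z + 3*y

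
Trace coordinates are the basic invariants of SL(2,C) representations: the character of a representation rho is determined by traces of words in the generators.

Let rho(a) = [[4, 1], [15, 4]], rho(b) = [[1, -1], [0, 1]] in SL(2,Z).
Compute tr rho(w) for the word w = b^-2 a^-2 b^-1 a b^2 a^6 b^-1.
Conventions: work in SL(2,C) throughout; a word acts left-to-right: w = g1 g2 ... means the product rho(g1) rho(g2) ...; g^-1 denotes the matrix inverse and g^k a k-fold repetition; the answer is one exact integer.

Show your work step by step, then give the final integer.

3714902798

rho(b^-1) = [[1, 1], [0, 1]]
... * rho(b^-1) = [[1, 1], [0, 1]]  ->  [[1, 2], [0, 1]]
... * rho(a^-1) = [[4, -1], [-15, 4]]  ->  [[-26, 7], [-15, 4]]
... * rho(a^-1) = [[4, -1], [-15, 4]]  ->  [[-209, 54], [-120, 31]]
... * rho(b^-1) = [[1, 1], [0, 1]]  ->  [[-209, -155], [-120, -89]]
... * rho(a) = [[4, 1], [15, 4]]  ->  [[-3161, -829], [-1815, -476]]
... * rho(b) = [[1, -1], [0, 1]]  ->  [[-3161, 2332], [-1815, 1339]]
... * rho(b) = [[1, -1], [0, 1]]  ->  [[-3161, 5493], [-1815, 3154]]
... * rho(a) = [[4, 1], [15, 4]]  ->  [[69751, 18811], [40050, 10801]]
... * rho(a) = [[4, 1], [15, 4]]  ->  [[561169, 144995], [322215, 83254]]
... * rho(a) = [[4, 1], [15, 4]]  ->  [[4419601, 1141149], [2537670, 655231]]
... * rho(a) = [[4, 1], [15, 4]]  ->  [[34795639, 8984197], [19979145, 5158594]]
... * rho(a) = [[4, 1], [15, 4]]  ->  [[273945511, 70732427], [157295490, 40613521]]
... * rho(a) = [[4, 1], [15, 4]]  ->  [[2156768449, 556875219], [1238384775, 319749574]]
... * rho(b^-1) = [[1, 1], [0, 1]]  ->  [[2156768449, 2713643668], [1238384775, 1558134349]]
tr = 2156768449 + 1558134349 = 3714902798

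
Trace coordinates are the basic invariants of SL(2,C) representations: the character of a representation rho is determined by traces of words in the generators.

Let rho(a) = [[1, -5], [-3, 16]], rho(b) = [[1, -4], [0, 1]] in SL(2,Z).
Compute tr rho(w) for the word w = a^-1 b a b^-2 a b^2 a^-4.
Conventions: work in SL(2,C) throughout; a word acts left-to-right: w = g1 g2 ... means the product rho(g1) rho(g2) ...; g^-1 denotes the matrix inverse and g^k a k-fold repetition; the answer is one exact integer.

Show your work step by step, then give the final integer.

rho(a^-1) = [[16, 5], [3, 1]]
... * rho(b) = [[1, -4], [0, 1]]  ->  [[16, -59], [3, -11]]
... * rho(a) = [[1, -5], [-3, 16]]  ->  [[193, -1024], [36, -191]]
... * rho(b^-1) = [[1, 4], [0, 1]]  ->  [[193, -252], [36, -47]]
... * rho(b^-1) = [[1, 4], [0, 1]]  ->  [[193, 520], [36, 97]]
... * rho(a) = [[1, -5], [-3, 16]]  ->  [[-1367, 7355], [-255, 1372]]
... * rho(b) = [[1, -4], [0, 1]]  ->  [[-1367, 12823], [-255, 2392]]
... * rho(b) = [[1, -4], [0, 1]]  ->  [[-1367, 18291], [-255, 3412]]
... * rho(a^-1) = [[16, 5], [3, 1]]  ->  [[33001, 11456], [6156, 2137]]
... * rho(a^-1) = [[16, 5], [3, 1]]  ->  [[562384, 176461], [104907, 32917]]
... * rho(a^-1) = [[16, 5], [3, 1]]  ->  [[9527527, 2988381], [1777263, 557452]]
... * rho(a^-1) = [[16, 5], [3, 1]]  ->  [[161405575, 50626016], [30108564, 9443767]]
tr = 161405575 + 9443767 = 170849342

170849342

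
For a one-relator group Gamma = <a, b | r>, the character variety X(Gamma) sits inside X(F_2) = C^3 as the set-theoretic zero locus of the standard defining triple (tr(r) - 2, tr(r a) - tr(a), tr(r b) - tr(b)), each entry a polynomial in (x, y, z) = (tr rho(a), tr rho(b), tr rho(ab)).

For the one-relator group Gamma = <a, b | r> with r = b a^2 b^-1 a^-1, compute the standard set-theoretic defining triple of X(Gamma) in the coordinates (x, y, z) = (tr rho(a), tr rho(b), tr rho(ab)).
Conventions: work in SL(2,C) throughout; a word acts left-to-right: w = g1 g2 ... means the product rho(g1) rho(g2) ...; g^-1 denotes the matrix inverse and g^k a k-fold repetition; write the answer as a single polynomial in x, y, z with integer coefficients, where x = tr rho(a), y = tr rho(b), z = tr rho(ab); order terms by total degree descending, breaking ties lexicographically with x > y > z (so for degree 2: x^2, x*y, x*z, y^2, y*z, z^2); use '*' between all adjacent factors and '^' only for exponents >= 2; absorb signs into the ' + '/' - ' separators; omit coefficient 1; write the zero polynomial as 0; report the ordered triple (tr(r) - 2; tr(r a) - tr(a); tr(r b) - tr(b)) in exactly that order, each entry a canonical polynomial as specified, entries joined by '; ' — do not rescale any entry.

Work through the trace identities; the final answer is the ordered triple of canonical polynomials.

-x^2*y*z + x^3 + x*y^2 + x*z^2 - 3*x - 2; x^2 - x - 2; -x^2*y^2*z + x^3*y + x*y^3 + x*y*z^2 - 4*x*y - y + z

tr(a^2 b) = tr(a) * tr(b a) - tr(b)  (reduce the a square) = x*z - y
tr(a^2) = tr(a) * tr(a) - tr(1)  (reduce the a square) = x^2 - 2
tr(b a^2 b) = tr(b) * tr(a^2 b) - tr(a^2)  (reduce the b square) = x*y*z - x^2 - y^2 + 2
tr(b a b a) = tr(b a) * tr(b a) - tr(1)  (split on b) = z^2 - 2
tr(b a b) = tr(b) * tr(a b) - tr(a)  (reduce the b square) = y*z - x
tr(b a^2 b a) = tr(a) * tr(b a b a) - tr(b a b)  (reduce the a square) = x*z^2 - y*z - x
tr(a^-1 b a^2 b) = tr(b a^2 b) * tr(a) - tr(b a^2 b a)  (eliminate a^-1) = x^2*y*z - x^3 - x*y^2 - x*z^2 + y*z + 3*x
tr(b a^2 b^-1 a^-1) = tr(a^-1 b a^2) * tr(b) - tr(a^-1 b a^2 b)  (eliminate b^-1) = -x^2*y*z + x^3 + x*y^2 + x*z^2 - 3*x
tr(b^2 a^2 b) = tr(b) * tr(a^2 b^2) - tr(a^2 b)  (reduce the b square) = x*y^2*z - x^2*y - y^3 - x*z + 3*y
tr(a^2 b a) = tr(a) * tr(a b a) - tr(a b)  (reduce the a square) = x^2*z - x*y - z
tr(b^2 a^2 b a) = tr(b) * tr(a^2 b a b) - tr(a^2 b a)  (reduce the b square) = x*y*z^2 - x^2*z - y^2*z + z
tr(a^-1 b^2 a^2 b) = tr(b^2 a^2 b) * tr(a) - tr(b^2 a^2 b a)  (eliminate a^-1) = x^2*y^2*z - x^3*y - x*y^3 - x*y*z^2 + y^2*z + 3*x*y - z
tr(b a^2 b^-1 a^-1 b) = tr(a^-1 b^2 a^2) * tr(b) - tr(a^-1 b^2 a^2 b)  (eliminate b^-1) = -x^2*y^2*z + x^3*y + x*y^3 + x*y*z^2 - 4*x*y + z
assemble the triple (tr(r) - 2; tr(r a) - x; tr(r b) - y)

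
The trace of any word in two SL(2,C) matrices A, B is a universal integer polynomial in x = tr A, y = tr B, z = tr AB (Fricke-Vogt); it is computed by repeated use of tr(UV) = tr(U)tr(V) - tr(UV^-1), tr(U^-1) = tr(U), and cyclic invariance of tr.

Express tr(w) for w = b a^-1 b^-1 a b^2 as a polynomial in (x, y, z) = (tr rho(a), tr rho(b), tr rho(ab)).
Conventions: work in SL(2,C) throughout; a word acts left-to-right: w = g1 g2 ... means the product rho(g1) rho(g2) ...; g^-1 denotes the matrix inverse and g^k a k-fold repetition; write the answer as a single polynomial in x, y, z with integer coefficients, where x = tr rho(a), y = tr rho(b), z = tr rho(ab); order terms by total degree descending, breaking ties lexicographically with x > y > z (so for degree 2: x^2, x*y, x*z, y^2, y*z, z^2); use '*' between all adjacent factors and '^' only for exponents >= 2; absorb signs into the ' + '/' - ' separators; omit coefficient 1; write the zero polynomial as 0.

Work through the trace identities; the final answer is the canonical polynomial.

so trace(b^2) = trace(b) * trace(b) - trace(1) = y^2 - 2
so trace(b^3) = trace(b) * trace(b^2) - trace(b) = y^3 - 3*y
so trace(b a b) = trace(b) * trace(a b) - trace(a) = y*z - x
so trace(b^2 a b) = trace(b) * trace(b a b) - trace(b a) = y^2*z - x*y - z
trace(b a b^3) = trace(b) * trace(b^2 a b) - trace(b^2 a) = y^3*z - x*y^2 - 2*y*z + x
trace(a b a b) = trace(a b) * trace(a b) - trace(1) = z^2 - 2
trace(a b a) = trace(a) * trace(b a) - trace(b) = x*z - y
so trace(a b a b^2) = trace(b) * trace(a b a b) - trace(a b a) = y*z^2 - x*z - y
trace(b a b^3 a) = trace(b) * trace(a b a b^2) - trace(a b a b) = y^2*z^2 - x*y*z - y^2 - z^2 + 2
reduce: trace(a b^3 a^-1 b) = trace(b a b^3) * trace(a) - trace(b a b^3 a) = x*y^3*z - x^2*y^2 - y^2*z^2 - x*y*z + x^2 + y^2 + z^2 - 2
reduce: trace(b a^-1 b^-1 a b^2) = trace(a b^3 a^-1) * trace(b) - trace(a b^3 a^-1 b) = -x*y^3*z + x^2*y^2 + y^4 + y^2*z^2 + x*y*z - x^2 - 4*y^2 - z^2 + 2

-x*y^3*z + x^2*y^2 + y^4 + y^2*z^2 + x*y*z - x^2 - 4*y^2 - z^2 + 2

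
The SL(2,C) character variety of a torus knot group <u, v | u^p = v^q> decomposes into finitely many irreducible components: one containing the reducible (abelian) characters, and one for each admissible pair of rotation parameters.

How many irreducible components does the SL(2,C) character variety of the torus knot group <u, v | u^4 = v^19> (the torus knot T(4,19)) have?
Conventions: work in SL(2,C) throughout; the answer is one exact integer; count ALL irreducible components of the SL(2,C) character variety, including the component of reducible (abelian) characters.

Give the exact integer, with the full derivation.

Gamma = < u, v | u^4 = v^19 > (torus knot T(4,19)); the central element u^4 = v^19 acts as +I or -I in any irreducible SL(2,C) representation.
On an irreducible component, tr(u) is locked at 2*cos(pi*alpha/4) for some alpha in 1..3, and tr(v) at 2*cos(pi*beta/19) for some beta in 1..18.
u^4 = (-1)^alpha I and v^19 = (-1)^beta I must agree, so alpha and beta have equal parity.
Enumerate parity-matched pairs: 2*9 odd-odd plus 1*9 even-even gives 27.
Total: 27 irreducible-character components + 1 reducible (abelian) component = 28.

28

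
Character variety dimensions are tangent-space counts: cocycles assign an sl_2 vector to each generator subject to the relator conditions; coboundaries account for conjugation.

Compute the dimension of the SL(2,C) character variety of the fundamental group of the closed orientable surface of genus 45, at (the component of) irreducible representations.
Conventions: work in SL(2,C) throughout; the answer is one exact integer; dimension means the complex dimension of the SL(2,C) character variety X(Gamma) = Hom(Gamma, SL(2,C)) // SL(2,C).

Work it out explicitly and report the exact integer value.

264

pi_1 of the closed genus-45 surface has 90 generators bound by the single product-of-commutators relator.
Before the relator condition, cocycle space has dim 3*90 = 270.
H^2 = coker(d_2) is dual to H^0 = 0 at irreducible rho (Poincare duality), so d_2 is onto: dim Z^1 = 267.
As always at irreducible rho, dim B^1 = 3.
dim X = dim H^1 = 267 - 3 = 264.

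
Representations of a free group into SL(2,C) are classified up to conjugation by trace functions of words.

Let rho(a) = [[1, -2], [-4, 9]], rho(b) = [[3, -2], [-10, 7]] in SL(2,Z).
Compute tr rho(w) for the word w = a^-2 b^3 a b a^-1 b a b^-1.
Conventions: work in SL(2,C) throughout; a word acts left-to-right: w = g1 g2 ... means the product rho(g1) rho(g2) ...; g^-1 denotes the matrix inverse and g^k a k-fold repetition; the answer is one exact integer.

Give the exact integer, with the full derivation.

-169381830

rho(a^-1) = [[9, 2], [4, 1]]
... * rho(a^-1) = [[9, 2], [4, 1]]  ->  [[89, 20], [40, 9]]
... * rho(b) = [[3, -2], [-10, 7]]  ->  [[67, -38], [30, -17]]
... * rho(b) = [[3, -2], [-10, 7]]  ->  [[581, -400], [260, -179]]
... * rho(b) = [[3, -2], [-10, 7]]  ->  [[5743, -3962], [2570, -1773]]
... * rho(a) = [[1, -2], [-4, 9]]  ->  [[21591, -47144], [9662, -21097]]
... * rho(b) = [[3, -2], [-10, 7]]  ->  [[536213, -373190], [239956, -167003]]
... * rho(a^-1) = [[9, 2], [4, 1]]  ->  [[3333157, 699236], [1491592, 312909]]
... * rho(b) = [[3, -2], [-10, 7]]  ->  [[3007111, -1771662], [1345686, -792821]]
... * rho(a) = [[1, -2], [-4, 9]]  ->  [[10093759, -21959180], [4516970, -9826761]]
... * rho(b^-1) = [[7, 2], [10, 3]]  ->  [[-148935487, -45690022], [-66648820, -20446343]]
tr = -148935487 + -20446343 = -169381830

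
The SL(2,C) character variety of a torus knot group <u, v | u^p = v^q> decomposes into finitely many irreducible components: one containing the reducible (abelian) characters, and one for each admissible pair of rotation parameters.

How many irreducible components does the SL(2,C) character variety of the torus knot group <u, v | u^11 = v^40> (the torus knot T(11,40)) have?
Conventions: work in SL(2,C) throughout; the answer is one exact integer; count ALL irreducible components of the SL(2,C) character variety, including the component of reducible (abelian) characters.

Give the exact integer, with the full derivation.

For T(11,40): irreducibility forces the central element u^11 = v^40 to one of +I, -I.
On an irreducible component, tr(u) is locked at 2*cos(pi*alpha/11) for some alpha in 1..10, and tr(v) at 2*cos(pi*beta/40) for some beta in 1..39.
u^11 = (-1)^alpha I and v^40 = (-1)^beta I must agree, so alpha and beta have equal parity.
count pairs: odd alpha (5 choices) x odd beta (20), plus even alpha (5) x even beta (19): 5*20 + 5*19 = 195.
components with irreducible characters: 195; plus the single component of reducible (abelian) characters: total 196.

196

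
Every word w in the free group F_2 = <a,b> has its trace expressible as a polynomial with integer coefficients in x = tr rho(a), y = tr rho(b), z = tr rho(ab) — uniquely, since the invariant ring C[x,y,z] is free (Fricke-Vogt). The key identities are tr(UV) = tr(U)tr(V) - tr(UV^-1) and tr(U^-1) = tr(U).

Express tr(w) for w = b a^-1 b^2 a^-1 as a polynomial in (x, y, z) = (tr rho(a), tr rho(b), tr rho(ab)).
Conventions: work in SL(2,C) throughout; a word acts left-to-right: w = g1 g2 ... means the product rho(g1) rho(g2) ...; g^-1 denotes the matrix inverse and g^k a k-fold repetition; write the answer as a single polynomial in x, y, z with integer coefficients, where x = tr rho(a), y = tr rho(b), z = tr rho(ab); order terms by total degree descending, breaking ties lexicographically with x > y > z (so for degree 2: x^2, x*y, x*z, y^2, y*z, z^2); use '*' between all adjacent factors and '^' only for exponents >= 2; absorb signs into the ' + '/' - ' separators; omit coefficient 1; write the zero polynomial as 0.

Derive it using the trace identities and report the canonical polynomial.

x^2*y^3 - 2*x*y^2*z - x^2*y + y*z^2 + x*z - y

tr(b^2) = tr(b) tr(b) - tr(1) = y^2 - 2
tr(b^3) = tr(b) tr(b^2) - tr(b) = y^3 - 3*y
tr(b a b) = tr(b) tr(a b) - tr(a) = y*z - x
tr(b^3 a) = tr(b) tr(b a b) - tr(b a) = y^2*z - x*y - z
tr(b a^-1 b^2) = tr(b^3) tr(a) - tr(b^3 a) = x*y^3 - y^2*z - 2*x*y + z
tr(a b a b) = tr(a b) tr(a b) - tr(1)   [split at repeated a] = z^2 - 2
tr(a b a) = tr(a) tr(b a) - tr(b) = x*z - y
tr(b^2 a b a) = tr(b) tr(a b a b) - tr(a b a) = y*z^2 - x*z - y
tr(b a^-1 b^2 a) = tr(b^2 a b) tr(a) - tr(b^2 a b a) = x*y^2*z - x^2*y - y*z^2 + y
tr(b a^-1 b^2 a^-1) = tr(b a^-1 b^2) tr(a) - tr(b a^-1 b^2 a) = x^2*y^3 - 2*x*y^2*z - x^2*y + y*z^2 + x*z - y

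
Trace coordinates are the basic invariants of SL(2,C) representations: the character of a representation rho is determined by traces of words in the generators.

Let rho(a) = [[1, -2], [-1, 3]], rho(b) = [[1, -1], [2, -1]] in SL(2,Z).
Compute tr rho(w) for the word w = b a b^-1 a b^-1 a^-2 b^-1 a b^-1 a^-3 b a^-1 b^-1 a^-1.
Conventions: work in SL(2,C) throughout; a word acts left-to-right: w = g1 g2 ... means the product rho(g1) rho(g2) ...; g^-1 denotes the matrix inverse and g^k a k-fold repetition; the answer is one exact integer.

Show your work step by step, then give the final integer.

rho(b) = [[1, -1], [2, -1]]
... * rho(a) = [[1, -2], [-1, 3]]  ->  [[2, -5], [3, -7]]
... * rho(b^-1) = [[-1, 1], [-2, 1]]  ->  [[8, -3], [11, -4]]
... * rho(a) = [[1, -2], [-1, 3]]  ->  [[11, -25], [15, -34]]
... * rho(b^-1) = [[-1, 1], [-2, 1]]  ->  [[39, -14], [53, -19]]
... * rho(a^-1) = [[3, 2], [1, 1]]  ->  [[103, 64], [140, 87]]
... * rho(a^-1) = [[3, 2], [1, 1]]  ->  [[373, 270], [507, 367]]
... * rho(b^-1) = [[-1, 1], [-2, 1]]  ->  [[-913, 643], [-1241, 874]]
... * rho(a) = [[1, -2], [-1, 3]]  ->  [[-1556, 3755], [-2115, 5104]]
... * rho(b^-1) = [[-1, 1], [-2, 1]]  ->  [[-5954, 2199], [-8093, 2989]]
... * rho(a^-1) = [[3, 2], [1, 1]]  ->  [[-15663, -9709], [-21290, -13197]]
... * rho(a^-1) = [[3, 2], [1, 1]]  ->  [[-56698, -41035], [-77067, -55777]]
... * rho(a^-1) = [[3, 2], [1, 1]]  ->  [[-211129, -154431], [-286978, -209911]]
... * rho(b) = [[1, -1], [2, -1]]  ->  [[-519991, 365560], [-706800, 496889]]
... * rho(a^-1) = [[3, 2], [1, 1]]  ->  [[-1194413, -674422], [-1623511, -916711]]
... * rho(b^-1) = [[-1, 1], [-2, 1]]  ->  [[2543257, -1868835], [3456933, -2540222]]
... * rho(a^-1) = [[3, 2], [1, 1]]  ->  [[5760936, 3217679], [7830577, 4373644]]
tr = 5760936 + 4373644 = 10134580

10134580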